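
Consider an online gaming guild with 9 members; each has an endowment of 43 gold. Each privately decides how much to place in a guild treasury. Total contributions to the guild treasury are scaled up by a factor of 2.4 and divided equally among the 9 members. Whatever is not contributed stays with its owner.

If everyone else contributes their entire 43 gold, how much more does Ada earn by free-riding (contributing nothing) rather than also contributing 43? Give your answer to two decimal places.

Switching from a contribution of 43 to 0 lets Ada keep an extra 43 gold, but lowers the guild treasury by 43, which costs Ada their own share of that drop: 2.4/9 × 43 = 11.47.
Net gain = 43 − 11.47 = 31.53. The private return per contributed unit (0.2667) is below 1, so free-riding is indeed the best response regardless of what the others do.

31.53 gold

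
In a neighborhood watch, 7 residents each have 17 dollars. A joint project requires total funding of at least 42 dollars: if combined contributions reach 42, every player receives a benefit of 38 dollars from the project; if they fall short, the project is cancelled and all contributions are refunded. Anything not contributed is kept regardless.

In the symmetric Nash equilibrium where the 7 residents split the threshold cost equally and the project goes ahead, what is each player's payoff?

Equal share of the threshold: 42/7 = 6.
At this profile no one gains by cutting their contribution: any cut drops the total below 42, the project is cancelled, contributions are refunded, and the deviator ends with 17, which is less than 17 − 6 + 38 = 49. Contributing more than 6 just wastes the excess. So contributing exactly 6 is a best response.
Each player's payoff: 17 − 6 + 38 = 49.

49 dollars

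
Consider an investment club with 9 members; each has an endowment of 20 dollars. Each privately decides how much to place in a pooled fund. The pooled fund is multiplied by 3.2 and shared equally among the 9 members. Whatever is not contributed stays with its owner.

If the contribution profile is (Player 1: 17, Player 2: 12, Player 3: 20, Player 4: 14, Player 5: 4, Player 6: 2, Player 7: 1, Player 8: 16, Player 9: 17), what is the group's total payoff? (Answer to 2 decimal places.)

Total contributed: 17 + 12 + 20 + 14 + 4 + 2 + 1 + 16 + 17 = 103; total kept: 9 × 20 − 103 = 77.
The pooled fund pays out 3.2 × 103 = 329.60 in aggregate.
Group total = 77 + 329.60 = 406.60.

406.60 dollars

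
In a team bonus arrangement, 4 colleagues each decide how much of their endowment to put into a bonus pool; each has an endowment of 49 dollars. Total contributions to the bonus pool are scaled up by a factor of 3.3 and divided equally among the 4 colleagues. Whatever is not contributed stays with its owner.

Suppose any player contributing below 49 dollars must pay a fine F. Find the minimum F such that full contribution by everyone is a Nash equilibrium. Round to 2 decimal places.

8.58 dollars

Given the others contribute fully, the best deviation is to contribute 0 (any partial contribution still incurs the fine and gives up units whose private return 0.8250 is below 1).
Deviating from 49 to 0 saves 49 dollars but forfeits the deviator's share of the drop in the bonus pool: 3.3/4 × 49 = 40.42.
So the deviation gain is 49 − 40.42 = 8.58, and the fine must be at least 8.58 dollars to wipe it out.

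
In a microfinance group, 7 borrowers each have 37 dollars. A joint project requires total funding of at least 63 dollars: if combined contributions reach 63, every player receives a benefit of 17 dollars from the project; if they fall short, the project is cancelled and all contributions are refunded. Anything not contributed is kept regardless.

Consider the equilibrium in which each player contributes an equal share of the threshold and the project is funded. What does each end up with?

45 dollars

Equal share of the threshold: 63/7 = 9.
At this profile no one gains by cutting their contribution: any cut drops the total below 63, the project is cancelled, contributions are refunded, and the deviator ends with 37, which is less than 37 − 9 + 17 = 45. Contributing more than 9 just wastes the excess. So contributing exactly 9 is a best response.
Each player's payoff: 37 − 9 + 17 = 45.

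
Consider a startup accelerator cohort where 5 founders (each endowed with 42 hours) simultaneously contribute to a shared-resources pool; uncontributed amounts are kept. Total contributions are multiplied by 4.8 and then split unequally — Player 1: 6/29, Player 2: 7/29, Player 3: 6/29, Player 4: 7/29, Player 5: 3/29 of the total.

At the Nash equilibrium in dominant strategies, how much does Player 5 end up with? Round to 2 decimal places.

A player with share s gets back 4.8·s per unit contributed, so full contribution is dominant for anyone with s > 1/4.8 = 0.2083 and zero contribution is dominant for anyone below.
The shares above 0.2083 belong to Player 2 and Player 4, contributing 42 each; the remaining 3 contribute 0. Total contributed: 84.
Player 5 keeps 42 and receives 4.8 × 84 × 3/29 = 41.71 from the shared-resources pool, for a payoff of 83.71.

83.71 hours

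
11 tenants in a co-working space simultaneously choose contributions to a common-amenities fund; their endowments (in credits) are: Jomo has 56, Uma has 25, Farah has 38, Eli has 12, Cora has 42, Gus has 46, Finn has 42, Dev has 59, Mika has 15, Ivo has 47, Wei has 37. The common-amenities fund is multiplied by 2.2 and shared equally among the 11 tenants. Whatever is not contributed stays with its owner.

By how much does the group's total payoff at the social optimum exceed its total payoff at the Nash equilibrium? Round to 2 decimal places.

502.80 credits

The private return per contributed unit is 2.2/11 = 0.2000 < 1 for every player regardless of endowment, so the Nash equilibrium is zero contribution and the group total is Σ E_j = 56 + 25 + 38 + 12 + 42 + 46 + 42 + 59 + 15 + 47 + 37 = 419.
Each contributed unit returns 2.200 to the group, so the social optimum is full contribution by everyone: group total = 2.200 × 419 = 921.80.
Efficiency loss = (2.200 − 1) × 419 = 502.80.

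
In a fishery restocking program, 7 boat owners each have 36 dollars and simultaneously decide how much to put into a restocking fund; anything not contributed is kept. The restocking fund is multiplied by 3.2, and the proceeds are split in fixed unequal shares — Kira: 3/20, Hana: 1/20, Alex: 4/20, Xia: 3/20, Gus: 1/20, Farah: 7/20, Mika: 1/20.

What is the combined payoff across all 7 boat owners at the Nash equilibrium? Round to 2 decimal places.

331.20 dollars

A player with share s gets back 3.2·s per unit contributed, so full contribution is dominant for anyone with s > 1/3.2 = 0.3125 and zero contribution is dominant for anyone below.
Farah alone (share 7/20) is above the threshold, contributing 36; the remaining 6 contribute 0. Total contributed: 36.
The restocking fund pays out 3.2 × 36 = 115.20 in total (split across the unequal shares, but the aggregate is all that matters for the group sum).
The 6 free-riders keep 36 each, adding 216. Group total = 216 + 115.20 = 331.20.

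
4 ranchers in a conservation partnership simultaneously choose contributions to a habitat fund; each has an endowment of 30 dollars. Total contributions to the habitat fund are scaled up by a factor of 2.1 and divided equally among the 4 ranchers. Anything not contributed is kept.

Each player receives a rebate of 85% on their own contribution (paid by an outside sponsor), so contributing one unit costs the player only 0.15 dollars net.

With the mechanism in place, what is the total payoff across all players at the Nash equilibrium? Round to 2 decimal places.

354.00 dollars

The effective private return per unit is now (2.1/4) / 0.15 = 3.5000 > 1, so every player's dominant strategy flips to full contribution.
So the Nash equilibrium is full contribution by all 4; the group earns 4 × (30 × 0.85 + 2.1 × 30) = 354.00.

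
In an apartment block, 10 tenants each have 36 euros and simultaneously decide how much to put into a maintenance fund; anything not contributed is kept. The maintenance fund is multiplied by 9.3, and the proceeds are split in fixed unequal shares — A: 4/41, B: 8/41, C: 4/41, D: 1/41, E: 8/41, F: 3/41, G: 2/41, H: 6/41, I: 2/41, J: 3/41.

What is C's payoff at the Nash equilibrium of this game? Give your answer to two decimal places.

133.99 euros

Player j's private return per contributed unit is 9.3 × (j's share). Contributing is weakly dominant for j when that share is at least 1/9.3 = 0.1075, and contributing 0 is dominant otherwise.
The shares above 0.1075 belong to B, E and H, contributing 36 each; the remaining 7 contribute 0. Total contributed: 108.
C keeps 36 and receives 9.3 × 108 × 4/41 = 97.99 from the maintenance fund, for a payoff of 133.99.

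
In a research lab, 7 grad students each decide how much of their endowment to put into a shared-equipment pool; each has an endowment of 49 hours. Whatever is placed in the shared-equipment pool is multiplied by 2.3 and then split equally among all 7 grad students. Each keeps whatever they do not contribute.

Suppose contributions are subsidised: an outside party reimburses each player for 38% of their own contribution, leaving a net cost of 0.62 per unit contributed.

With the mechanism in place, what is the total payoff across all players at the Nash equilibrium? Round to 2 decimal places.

343.00 hours

The effective private return is (2.3/7) / 0.62 = 0.5300, which is still under 1, so the mechanism doesn't change anyone's dominant strategy: zero contribution.
Everyone keeps their endowment and the group total is 7 × 49 = 343.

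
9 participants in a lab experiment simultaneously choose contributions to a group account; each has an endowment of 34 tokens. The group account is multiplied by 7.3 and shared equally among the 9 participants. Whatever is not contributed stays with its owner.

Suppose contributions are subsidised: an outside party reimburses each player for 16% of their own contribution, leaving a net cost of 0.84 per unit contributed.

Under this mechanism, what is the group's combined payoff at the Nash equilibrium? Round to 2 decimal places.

With the mechanism, a contributed unit returns (7.3/9) / 0.84 = 0.9656 per unit of net cost — still below 1 — so contributing 0 remains dominant for every player.
At the Nash equilibrium no one contributes; group total payoff = 9 × 34 = 306.

306.00 tokens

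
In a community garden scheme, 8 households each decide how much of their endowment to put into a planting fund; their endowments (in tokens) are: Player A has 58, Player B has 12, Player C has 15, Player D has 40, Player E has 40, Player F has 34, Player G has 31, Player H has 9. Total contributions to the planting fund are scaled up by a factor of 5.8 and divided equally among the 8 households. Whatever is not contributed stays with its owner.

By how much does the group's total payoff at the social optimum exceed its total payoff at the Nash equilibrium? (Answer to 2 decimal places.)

The private return per contributed unit is 5.8/8 = 0.7250 < 1 for every player regardless of endowment, so the Nash equilibrium is zero contribution and the group total is Σ E_j = 58 + 12 + 15 + 40 + 40 + 34 + 31 + 9 = 239.
Each contributed unit returns 5.800 to the group, so the social optimum is full contribution by everyone: group total = 5.800 × 239 = 1386.20.
Efficiency loss = (5.800 − 1) × 239 = 1147.20.

1147.20 tokens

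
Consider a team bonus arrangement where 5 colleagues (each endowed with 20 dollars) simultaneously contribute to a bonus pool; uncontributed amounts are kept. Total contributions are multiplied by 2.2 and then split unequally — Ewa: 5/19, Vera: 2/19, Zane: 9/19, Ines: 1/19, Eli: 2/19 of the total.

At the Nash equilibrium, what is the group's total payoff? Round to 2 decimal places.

A player with share s gets back 2.2·s per unit contributed, so full contribution is dominant for anyone with s > 1/2.2 = 0.4545 and zero contribution is dominant for anyone below.
The only share above 0.4545 is Zane's 9/19, contributing 20; the remaining 4 contribute 0. Total contributed: 20.
The bonus pool pays out 2.2 × 20 = 44.00 in total (split across the unequal shares, but the aggregate is all that matters for the group sum).
The 4 free-riders keep 20 each, adding 80. Group total = 80 + 44.00 = 124.00.

124.00 dollars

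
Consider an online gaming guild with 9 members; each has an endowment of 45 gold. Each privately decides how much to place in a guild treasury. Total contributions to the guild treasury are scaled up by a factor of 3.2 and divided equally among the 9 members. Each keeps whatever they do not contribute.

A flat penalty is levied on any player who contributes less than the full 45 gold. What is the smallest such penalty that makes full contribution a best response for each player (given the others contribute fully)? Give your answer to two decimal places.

29.00 gold

Given the others contribute fully, the best deviation is to contribute 0 (any partial contribution still incurs the fine and gives up units whose private return 0.3556 is below 1).
Deviating from 45 to 0 saves 45 gold but forfeits the deviator's share of the drop in the guild treasury: 3.2/9 × 45 = 16.00.
So the deviation gain is 45 − 16.00 = 29.00, and the fine must be at least 29.00 gold to wipe it out.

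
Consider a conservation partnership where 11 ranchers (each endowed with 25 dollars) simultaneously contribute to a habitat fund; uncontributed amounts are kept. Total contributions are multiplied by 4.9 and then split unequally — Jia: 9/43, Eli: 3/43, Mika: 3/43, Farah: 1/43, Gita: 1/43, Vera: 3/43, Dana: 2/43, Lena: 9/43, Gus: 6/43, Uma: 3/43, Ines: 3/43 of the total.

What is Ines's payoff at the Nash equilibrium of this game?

42.09 dollars

For player j, contributing a unit is worthwhile iff 4.9 × (j's share) ≥ 1, i.e. iff j's share is at least 0.2041.
The shares above 0.2041 belong to Jia and Lena, contributing 25 each; the remaining 9 contribute 0. Total contributed: 50.
Ines keeps 25 and receives 4.9 × 50 × 3/43 = 17.09 from the habitat fund, for a payoff of 42.09.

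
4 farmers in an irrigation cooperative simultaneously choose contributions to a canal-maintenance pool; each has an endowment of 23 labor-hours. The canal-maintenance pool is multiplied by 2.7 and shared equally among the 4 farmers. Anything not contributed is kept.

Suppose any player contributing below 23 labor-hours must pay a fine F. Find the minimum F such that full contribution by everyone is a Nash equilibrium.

Given the others contribute fully, the best deviation is to contribute 0 (any partial contribution still incurs the fine and gives up units whose private return 0.6750 is below 1).
Deviating from 23 to 0 saves 23 labor-hours but forfeits the deviator's share of the drop in the canal-maintenance pool: 2.7/4 × 23 = 15.52.
So the deviation gain is 23 − 15.52 = 7.48, and the fine must be at least 7.48 labor-hours to wipe it out.

7.48 labor-hours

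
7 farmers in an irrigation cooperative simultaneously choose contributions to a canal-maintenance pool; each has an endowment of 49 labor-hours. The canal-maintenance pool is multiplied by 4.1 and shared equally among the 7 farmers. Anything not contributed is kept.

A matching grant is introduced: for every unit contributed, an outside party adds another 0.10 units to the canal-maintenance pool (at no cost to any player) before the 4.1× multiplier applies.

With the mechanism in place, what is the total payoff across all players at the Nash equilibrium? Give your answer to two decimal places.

The effective private return is 4.1 × 1.10 / 7 = 0.6443, which is still under 1, so the mechanism doesn't change anyone's dominant strategy: zero contribution.
At the Nash equilibrium no one contributes; group total payoff = 7 × 49 = 343.

343.00 labor-hours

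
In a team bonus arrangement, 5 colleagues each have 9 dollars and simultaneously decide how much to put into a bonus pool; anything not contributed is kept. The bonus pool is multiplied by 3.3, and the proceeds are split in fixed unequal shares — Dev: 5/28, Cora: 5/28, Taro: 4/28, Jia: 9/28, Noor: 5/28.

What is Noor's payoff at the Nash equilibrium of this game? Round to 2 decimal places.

14.30 dollars

Each unit j contributes comes back to j as 3.3 × (j's share), so j prefers to contribute only if that share exceeds 1/3.3 = 0.3030; otherwise keeping the unit dominates.
The only share above 0.3030 is Jia's 9/28, contributing 9; the remaining 4 contribute 0. Total contributed: 9.
Noor keeps 9 and receives 3.3 × 9 × 5/28 = 5.30 from the bonus pool, for a payoff of 14.30.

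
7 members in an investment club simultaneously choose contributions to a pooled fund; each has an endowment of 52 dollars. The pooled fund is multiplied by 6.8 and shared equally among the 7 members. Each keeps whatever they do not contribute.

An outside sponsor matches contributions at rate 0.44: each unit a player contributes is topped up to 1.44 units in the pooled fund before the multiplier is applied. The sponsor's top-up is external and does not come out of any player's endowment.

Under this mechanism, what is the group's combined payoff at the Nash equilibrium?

With the mechanism, a contributed unit returns 6.8 × 1.44 / 7 = 1.3989 per unit of net cost to the contributor — now above 1 — so contributing fully is weakly dominant for every player.
So the Nash equilibrium is full contribution by all 7; the group earns 6.8 × 1.44 × 364 = 3564.29.

3564.29 dollars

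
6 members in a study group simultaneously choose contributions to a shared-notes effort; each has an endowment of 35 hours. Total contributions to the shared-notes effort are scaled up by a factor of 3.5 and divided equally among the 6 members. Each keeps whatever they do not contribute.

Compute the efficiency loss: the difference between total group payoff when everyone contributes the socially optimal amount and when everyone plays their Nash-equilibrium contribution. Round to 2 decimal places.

525.00 hours

Each contributed unit returns 3.5/6 = 0.5833 to its contributor — below 1 — so contributing 0 is dominant for every player. At the Nash equilibrium everyone keeps their 35, and the group total is 6 × 35 = 210.
Each contributed unit returns 3.500 to the group as a whole (0.5833 to each of 6 players), which exceeds 1, so the social optimum is full contribution: group total = 3.500 × 210 = 735.00.
Efficiency loss = 735.00 − 210 = 525.00.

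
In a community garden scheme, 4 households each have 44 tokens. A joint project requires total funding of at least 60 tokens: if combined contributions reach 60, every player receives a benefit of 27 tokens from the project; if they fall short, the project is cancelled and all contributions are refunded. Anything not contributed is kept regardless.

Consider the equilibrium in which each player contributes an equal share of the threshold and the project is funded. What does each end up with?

56 tokens

Equal share of the threshold: 60/4 = 15.
At this profile no one gains by cutting their contribution: any cut drops the total below 60, the project is cancelled, contributions are refunded, and the deviator ends with 44, which is less than 44 − 15 + 27 = 56. Contributing more than 15 just wastes the excess. So contributing exactly 15 is a best response.
Each player's payoff: 44 − 15 + 27 = 56.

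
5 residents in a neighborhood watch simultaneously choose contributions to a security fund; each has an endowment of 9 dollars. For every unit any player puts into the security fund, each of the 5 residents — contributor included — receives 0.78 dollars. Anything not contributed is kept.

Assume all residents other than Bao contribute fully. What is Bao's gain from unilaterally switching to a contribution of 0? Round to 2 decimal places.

1.98 dollars

Switching from a contribution of 9 to 0 lets Bao keep an extra 9 dollars, but lowers the security fund by 9, which costs Bao their own share of that drop: 0.78 × 9 = 7.02.
Net gain = 9 − 7.02 = 1.98. The private return per contributed unit (0.78) is below 1, so free-riding is indeed the best response regardless of what the others do.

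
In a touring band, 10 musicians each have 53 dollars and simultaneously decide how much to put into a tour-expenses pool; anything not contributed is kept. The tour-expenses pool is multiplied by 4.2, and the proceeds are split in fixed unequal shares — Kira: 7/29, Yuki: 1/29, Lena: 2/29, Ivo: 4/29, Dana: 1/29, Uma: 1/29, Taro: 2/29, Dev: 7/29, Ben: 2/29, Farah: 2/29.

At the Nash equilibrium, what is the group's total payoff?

869.20 dollars

For player j, contributing a unit is worthwhile iff 4.2 × (j's share) ≥ 1, i.e. iff j's share is at least 0.2381.
The shares above 0.2381 belong to Kira and Dev, contributing 53 each; the remaining 8 contribute 0. Total contributed: 106.
The tour-expenses pool pays out 4.2 × 106 = 445.20 in total (split across the unequal shares, but the aggregate is all that matters for the group sum).
The 8 free-riders keep 53 each, adding 424. Group total = 424 + 445.20 = 869.20.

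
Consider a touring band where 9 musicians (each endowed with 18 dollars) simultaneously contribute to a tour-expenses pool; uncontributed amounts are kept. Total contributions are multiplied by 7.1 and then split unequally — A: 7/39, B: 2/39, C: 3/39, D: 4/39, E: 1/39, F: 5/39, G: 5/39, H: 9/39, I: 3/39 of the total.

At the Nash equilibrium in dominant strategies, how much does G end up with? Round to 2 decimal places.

50.77 dollars

For player j, contributing a unit is worthwhile iff 7.1 × (j's share) ≥ 1, i.e. iff j's share is at least 0.1408.
A and H clear that bar, contributing 18 each; the remaining 7 contribute 0. Total contributed: 36.
G keeps 18 and receives 7.1 × 36 × 5/39 = 32.77 from the tour-expenses pool, for a payoff of 50.77.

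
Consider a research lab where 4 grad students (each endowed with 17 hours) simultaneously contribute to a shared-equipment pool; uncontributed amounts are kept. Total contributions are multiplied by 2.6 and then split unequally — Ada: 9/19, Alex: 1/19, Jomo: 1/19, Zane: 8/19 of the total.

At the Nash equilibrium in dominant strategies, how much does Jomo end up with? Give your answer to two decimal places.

21.65 hours

For player j, contributing a unit is worthwhile iff 2.6 × (j's share) ≥ 1, i.e. iff j's share is at least 0.3846.
Ada and Zane are above the threshold, contributing 17 each; the remaining 2 contribute 0. Total contributed: 34.
Jomo keeps 17 and receives 2.6 × 34 × 1/19 = 4.65 from the shared-equipment pool, for a payoff of 21.65.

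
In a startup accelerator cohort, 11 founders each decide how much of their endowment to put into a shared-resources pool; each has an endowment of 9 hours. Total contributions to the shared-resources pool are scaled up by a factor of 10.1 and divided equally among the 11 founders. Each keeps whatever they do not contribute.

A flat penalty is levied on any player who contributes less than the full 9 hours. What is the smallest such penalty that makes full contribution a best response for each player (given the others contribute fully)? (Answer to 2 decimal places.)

0.74 hours

Given the others contribute fully, the best deviation is to contribute 0 (any partial contribution still incurs the fine and gives up units whose private return 0.9182 is below 1).
Deviating from 9 to 0 saves 9 hours but forfeits the deviator's share of the drop in the shared-resources pool: 10.1/11 × 9 = 8.26.
So the deviation gain is 9 − 8.26 = 0.74, and the fine must be at least 0.74 hours to wipe it out.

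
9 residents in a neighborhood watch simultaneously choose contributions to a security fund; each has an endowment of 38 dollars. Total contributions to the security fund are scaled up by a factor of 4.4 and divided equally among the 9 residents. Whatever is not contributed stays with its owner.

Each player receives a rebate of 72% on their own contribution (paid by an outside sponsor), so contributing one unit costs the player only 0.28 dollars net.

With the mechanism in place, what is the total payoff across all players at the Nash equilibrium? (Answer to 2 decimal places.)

With the mechanism, a contributed unit returns (4.4/9) / 0.28 = 1.7460 per unit of net cost to the contributor — now above 1 — so contributing fully is weakly dominant for every player.
At the Nash equilibrium everyone contributes 38. Group total payoff = 9 × (38 × 0.72 + 4.4 × 38) = 1751.04.

1751.04 dollars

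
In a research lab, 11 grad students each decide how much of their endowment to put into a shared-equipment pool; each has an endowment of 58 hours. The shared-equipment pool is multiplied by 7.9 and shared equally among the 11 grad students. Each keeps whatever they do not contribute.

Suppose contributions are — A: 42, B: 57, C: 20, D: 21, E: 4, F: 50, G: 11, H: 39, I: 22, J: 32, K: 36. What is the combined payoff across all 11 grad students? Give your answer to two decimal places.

Total contributed: 42 + 57 + 20 + 21 + 4 + 50 + 11 + 39 + 22 + 32 + 36 = 334; total kept: 11 × 58 − 334 = 304.
The shared-equipment pool pays out 7.9 × 334 = 2638.60 in aggregate.
Group total = 304 + 2638.60 = 2942.60.

2942.60 hours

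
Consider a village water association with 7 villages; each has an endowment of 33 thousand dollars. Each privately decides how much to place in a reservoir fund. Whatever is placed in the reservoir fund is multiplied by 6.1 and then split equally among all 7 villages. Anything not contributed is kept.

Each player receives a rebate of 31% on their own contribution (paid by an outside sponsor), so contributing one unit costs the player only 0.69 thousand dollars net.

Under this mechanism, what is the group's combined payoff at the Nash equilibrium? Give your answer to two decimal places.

With the mechanism, a contributed unit returns (6.1/7) / 0.69 = 1.2629 per unit of net cost to the contributor — now above 1 — so contributing fully is weakly dominant for every player.
So the Nash equilibrium is full contribution by all 7; the group earns 7 × (33 × 0.31 + 6.1 × 33) = 1480.71.

1480.71 thousand dollars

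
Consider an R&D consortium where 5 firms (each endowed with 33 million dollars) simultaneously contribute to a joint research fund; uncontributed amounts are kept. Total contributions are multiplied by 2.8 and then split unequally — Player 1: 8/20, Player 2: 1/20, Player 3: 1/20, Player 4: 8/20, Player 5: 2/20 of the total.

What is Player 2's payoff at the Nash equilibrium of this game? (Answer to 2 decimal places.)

42.24 million dollars

Each unit j contributes comes back to j as 2.8 × (j's share), so j prefers to contribute only if that share exceeds 1/2.8 = 0.3571; otherwise keeping the unit dominates.
Player 1 and Player 4 clear that bar, contributing 33 each; the remaining 3 contribute 0. Total contributed: 66.
Player 2 keeps 33 and receives 2.8 × 66 × 1/20 = 9.24 from the joint research fund, for a payoff of 42.24.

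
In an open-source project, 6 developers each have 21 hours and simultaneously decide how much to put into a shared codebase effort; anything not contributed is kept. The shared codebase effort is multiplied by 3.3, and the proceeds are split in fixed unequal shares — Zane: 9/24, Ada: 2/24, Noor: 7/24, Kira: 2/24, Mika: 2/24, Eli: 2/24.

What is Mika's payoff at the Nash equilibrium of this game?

26.78 hours

Each unit j contributes comes back to j as 3.3 × (j's share), so j prefers to contribute only if that share exceeds 1/3.3 = 0.3030; otherwise keeping the unit dominates.
Only Zane (9/24) clears that bar, contributing 21; the remaining 5 contribute 0. Total contributed: 21.
Mika keeps 21 and receives 3.3 × 21 × 2/24 = 5.78 from the shared codebase effort, for a payoff of 26.78.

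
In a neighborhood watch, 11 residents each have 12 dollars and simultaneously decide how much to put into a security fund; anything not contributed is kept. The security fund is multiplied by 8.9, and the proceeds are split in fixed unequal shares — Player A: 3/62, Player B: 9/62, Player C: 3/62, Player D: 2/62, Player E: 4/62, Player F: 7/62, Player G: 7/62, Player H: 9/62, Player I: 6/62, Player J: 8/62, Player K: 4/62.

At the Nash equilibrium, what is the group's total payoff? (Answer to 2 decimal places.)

Player j's private return per contributed unit is 8.9 × (j's share). Contributing is weakly dominant for j when that share is at least 1/8.9 = 0.1124, and contributing 0 is dominant otherwise.
Player B, Player F, Player G, Player H and Player J are above the threshold, contributing 12 each; the remaining 6 contribute 0. Total contributed: 60.
The security fund pays out 8.9 × 60 = 534.00 in total (split across the unequal shares, but the aggregate is all that matters for the group sum).
The 6 free-riders keep 12 each, adding 72. Group total = 72 + 534.00 = 606.00.

606.00 dollars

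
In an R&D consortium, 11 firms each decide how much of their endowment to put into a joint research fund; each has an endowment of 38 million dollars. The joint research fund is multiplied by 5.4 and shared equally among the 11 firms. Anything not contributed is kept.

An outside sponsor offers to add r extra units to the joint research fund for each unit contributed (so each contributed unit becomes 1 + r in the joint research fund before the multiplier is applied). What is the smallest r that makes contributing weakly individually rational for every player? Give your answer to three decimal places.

With matching at rate r, one contributed unit becomes (1 + r) in the joint research fund and returns 5.4 × (1 + r) / 11 to the contributor.
Setting this equal to 1: 1 + r = 11/5.4 = 2.0370.
So the minimum matching rate is r = 2.0370 − 1 = 1.037.

1.037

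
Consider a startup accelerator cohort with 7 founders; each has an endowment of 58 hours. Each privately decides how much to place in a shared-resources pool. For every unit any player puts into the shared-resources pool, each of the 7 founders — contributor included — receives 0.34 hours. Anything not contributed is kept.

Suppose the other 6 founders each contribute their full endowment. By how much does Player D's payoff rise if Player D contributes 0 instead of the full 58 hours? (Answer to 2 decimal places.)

Switching from a contribution of 58 to 0 lets Player D keep an extra 58 hours, but lowers the shared-resources pool by 58, which costs Player D their own share of that drop: 0.34 × 58 = 19.72.
Net gain = 58 − 19.72 = 38.28. The private return per contributed unit (0.34) is below 1, so free-riding is indeed the best response regardless of what the others do.

38.28 hours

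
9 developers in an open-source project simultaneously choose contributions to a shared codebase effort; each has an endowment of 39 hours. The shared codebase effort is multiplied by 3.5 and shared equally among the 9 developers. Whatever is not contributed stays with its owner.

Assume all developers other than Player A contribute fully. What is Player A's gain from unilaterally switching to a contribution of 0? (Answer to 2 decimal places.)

23.83 hours

Switching from a contribution of 39 to 0 lets Player A keep an extra 39 hours, but lowers the shared codebase effort by 39, which costs Player A their own share of that drop: 3.5/9 × 39 = 15.17.
Net gain = 39 − 15.17 = 23.83. The private return per contributed unit (0.3889) is below 1, so free-riding is indeed the best response regardless of what the others do.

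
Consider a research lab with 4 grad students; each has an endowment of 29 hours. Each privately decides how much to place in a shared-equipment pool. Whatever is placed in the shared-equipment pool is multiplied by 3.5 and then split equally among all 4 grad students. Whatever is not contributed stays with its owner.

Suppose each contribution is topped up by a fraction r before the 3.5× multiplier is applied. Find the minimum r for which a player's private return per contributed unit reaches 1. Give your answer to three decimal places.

With matching at rate r, one contributed unit becomes (1 + r) in the shared-equipment pool and returns 3.5 × (1 + r) / 4 to the contributor.
Setting this equal to 1: 1 + r = 4/3.5 = 1.1429.
So the minimum matching rate is r = 1.1429 − 1 = 0.143.

0.143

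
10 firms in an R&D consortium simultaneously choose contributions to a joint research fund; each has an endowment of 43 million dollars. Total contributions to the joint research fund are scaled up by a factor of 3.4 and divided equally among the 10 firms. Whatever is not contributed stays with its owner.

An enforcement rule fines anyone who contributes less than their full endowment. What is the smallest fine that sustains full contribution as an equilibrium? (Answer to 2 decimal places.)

Given the others contribute fully, the best deviation is to contribute 0 (any partial contribution still incurs the fine and gives up units whose private return 0.3400 is below 1).
Deviating from 43 to 0 saves 43 million dollars but forfeits the deviator's share of the drop in the joint research fund: 3.4/10 × 43 = 14.62.
So the deviation gain is 43 − 14.62 = 28.38, and the fine must be at least 28.38 million dollars to wipe it out.

28.38 million dollars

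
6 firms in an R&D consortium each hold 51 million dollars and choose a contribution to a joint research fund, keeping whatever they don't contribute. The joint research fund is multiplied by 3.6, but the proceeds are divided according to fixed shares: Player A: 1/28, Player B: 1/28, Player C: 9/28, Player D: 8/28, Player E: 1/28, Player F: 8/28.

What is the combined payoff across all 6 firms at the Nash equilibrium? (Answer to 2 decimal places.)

703.80 million dollars

Each unit j contributes comes back to j as 3.6 × (j's share), so j prefers to contribute only if that share exceeds 1/3.6 = 0.2778; otherwise keeping the unit dominates.
Player C, Player D and Player F clear that bar, contributing 51 each; the remaining 3 contribute 0. Total contributed: 153.
The joint research fund pays out 3.6 × 153 = 550.80 in total (split across the unequal shares, but the aggregate is all that matters for the group sum).
The 3 free-riders keep 51 each, adding 153. Group total = 153 + 550.80 = 703.80.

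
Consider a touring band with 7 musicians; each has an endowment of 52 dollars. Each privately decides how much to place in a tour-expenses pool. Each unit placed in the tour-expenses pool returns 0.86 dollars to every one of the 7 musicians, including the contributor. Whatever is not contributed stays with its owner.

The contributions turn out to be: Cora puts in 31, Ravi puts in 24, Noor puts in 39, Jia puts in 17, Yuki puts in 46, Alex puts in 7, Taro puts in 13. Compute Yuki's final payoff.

Total contributed: 31 + 24 + 39 + 17 + 46 + 7 + 13 = 177.
Each receives 0.86 × 177 = 152.22 from the tour-expenses pool.
Yuki keeps 52 − 46 = 6, so Yuki's payoff is 6 + 152.22 = 158.22.

158.22 dollars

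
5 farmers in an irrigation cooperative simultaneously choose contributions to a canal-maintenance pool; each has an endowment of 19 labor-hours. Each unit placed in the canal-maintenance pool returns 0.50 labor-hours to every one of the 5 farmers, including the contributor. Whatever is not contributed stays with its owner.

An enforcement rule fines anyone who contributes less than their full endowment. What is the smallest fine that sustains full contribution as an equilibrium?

Given the others contribute fully, the best deviation is to contribute 0 (any partial contribution still incurs the fine and gives up units whose private return 0.50 is below 1).
Deviating from 19 to 0 saves 19 labor-hours but forfeits the deviator's share of the drop in the canal-maintenance pool: 0.50 × 19 = 9.50.
So the deviation gain is 19 − 9.50 = 9.50, and the fine must be at least 9.50 labor-hours to wipe it out.

9.50 labor-hours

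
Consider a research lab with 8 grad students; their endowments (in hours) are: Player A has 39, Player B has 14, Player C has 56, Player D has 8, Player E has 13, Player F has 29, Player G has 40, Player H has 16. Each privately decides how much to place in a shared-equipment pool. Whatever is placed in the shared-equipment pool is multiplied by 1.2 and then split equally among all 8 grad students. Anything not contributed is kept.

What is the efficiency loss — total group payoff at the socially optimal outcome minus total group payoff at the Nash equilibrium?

The private return per contributed unit is 1.2/8 = 0.1500 < 1 for every player regardless of endowment, so the Nash equilibrium is zero contribution and the group total is Σ E_j = 39 + 14 + 56 + 8 + 13 + 29 + 40 + 16 = 215.
Each contributed unit returns 1.200 to the group, so the social optimum is full contribution by everyone: group total = 1.200 × 215 = 258.00.
Efficiency loss = (1.200 − 1) × 215 = 43.00.

43.00 hours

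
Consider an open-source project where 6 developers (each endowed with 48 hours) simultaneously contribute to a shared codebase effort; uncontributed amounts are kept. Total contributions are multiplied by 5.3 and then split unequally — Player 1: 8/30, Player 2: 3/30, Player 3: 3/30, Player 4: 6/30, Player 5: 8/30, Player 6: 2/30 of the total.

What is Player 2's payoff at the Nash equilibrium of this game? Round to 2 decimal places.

124.32 hours

For player j, contributing a unit is worthwhile iff 5.3 × (j's share) ≥ 1, i.e. iff j's share is at least 0.1887.
Player 1, Player 4 and Player 5 clear that bar, contributing 48 each; the remaining 3 contribute 0. Total contributed: 144.
Player 2 keeps 48 and receives 5.3 × 144 × 3/30 = 76.32 from the shared codebase effort, for a payoff of 124.32.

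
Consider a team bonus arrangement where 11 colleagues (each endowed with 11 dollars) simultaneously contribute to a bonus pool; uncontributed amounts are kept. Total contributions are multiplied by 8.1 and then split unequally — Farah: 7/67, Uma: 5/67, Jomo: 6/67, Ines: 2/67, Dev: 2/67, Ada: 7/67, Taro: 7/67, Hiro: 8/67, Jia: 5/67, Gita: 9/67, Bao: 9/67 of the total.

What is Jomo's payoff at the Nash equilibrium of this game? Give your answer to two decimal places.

26.96 dollars

Each unit j contributes comes back to j as 8.1 × (j's share), so j prefers to contribute only if that share exceeds 1/8.1 = 0.1235; otherwise keeping the unit dominates.
Gita and Bao clear that bar, contributing 11 each; the remaining 9 contribute 0. Total contributed: 22.
Jomo keeps 11 and receives 8.1 × 22 × 6/67 = 15.96 from the bonus pool, for a payoff of 26.96.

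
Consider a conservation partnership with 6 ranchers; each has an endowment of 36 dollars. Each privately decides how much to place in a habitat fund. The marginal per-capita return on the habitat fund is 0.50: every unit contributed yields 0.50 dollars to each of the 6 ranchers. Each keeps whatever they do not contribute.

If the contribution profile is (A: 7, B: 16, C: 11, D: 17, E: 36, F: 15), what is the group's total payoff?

Total contributed: 7 + 16 + 11 + 17 + 36 + 15 = 102; total kept: 6 × 36 − 102 = 114.
The habitat fund pays out 0.50 × 6 × 102 = 306.00 in aggregate.
Group total = 114 + 306.00 = 420.00.

420.00 dollars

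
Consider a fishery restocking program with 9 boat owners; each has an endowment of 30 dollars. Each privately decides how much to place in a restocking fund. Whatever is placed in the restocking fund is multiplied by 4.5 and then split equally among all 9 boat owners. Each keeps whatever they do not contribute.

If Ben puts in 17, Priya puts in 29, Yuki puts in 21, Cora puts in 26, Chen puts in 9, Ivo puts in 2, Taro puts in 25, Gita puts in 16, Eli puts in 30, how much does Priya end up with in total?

Total contributed: 17 + 29 + 21 + 26 + 9 + 2 + 25 + 16 + 30 = 175.
Each receives 4.5 × 175 / 9 = 87.50 from the restocking fund.
Priya keeps 30 − 29 = 1, so Priya's payoff is 1 + 87.50 = 88.50.

88.50 dollars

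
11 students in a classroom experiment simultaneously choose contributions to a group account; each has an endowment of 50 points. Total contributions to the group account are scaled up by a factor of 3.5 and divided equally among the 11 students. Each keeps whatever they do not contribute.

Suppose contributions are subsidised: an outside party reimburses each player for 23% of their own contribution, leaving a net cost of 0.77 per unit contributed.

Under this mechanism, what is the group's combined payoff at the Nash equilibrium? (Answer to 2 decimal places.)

550.00 points

Even with the mechanism, each unit contributed returns only (3.5/11) / 0.77 = 0.4132 per unit of net cost, so contributing nothing is still dominant.
At the Nash equilibrium no one contributes; group total payoff = 11 × 50 = 550.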